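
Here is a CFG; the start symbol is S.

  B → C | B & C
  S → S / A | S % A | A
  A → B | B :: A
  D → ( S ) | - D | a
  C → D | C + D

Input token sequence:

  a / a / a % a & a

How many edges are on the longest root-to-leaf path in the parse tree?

[S [S [S [S [A [B [C [D a]]]]] / [A [B [C [D a]]]]] / [A [B [C [D a]]]]] % [A [B [B [C [D a]]] & [C [D a]]]]]

8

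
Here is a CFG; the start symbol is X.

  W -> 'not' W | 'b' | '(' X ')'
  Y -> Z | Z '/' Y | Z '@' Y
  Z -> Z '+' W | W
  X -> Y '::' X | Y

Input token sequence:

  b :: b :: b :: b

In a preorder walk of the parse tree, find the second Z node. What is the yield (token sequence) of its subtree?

[X [Y [Z [W b]]] :: [X [Y [Z [W b]]] :: [X [Y [Z [W b]]] :: [X [Y [Z [W b]]]]]]]

b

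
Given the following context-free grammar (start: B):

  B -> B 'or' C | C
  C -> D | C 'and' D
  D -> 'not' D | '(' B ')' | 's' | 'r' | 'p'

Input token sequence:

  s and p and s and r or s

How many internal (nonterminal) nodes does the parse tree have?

[B [B [C [C [C [C [D s]] and [D p]] and [D s]] and [D r]]] or [C [D s]]]

12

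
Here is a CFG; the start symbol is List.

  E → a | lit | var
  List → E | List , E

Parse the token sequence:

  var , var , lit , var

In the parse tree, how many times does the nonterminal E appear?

[List [List [List [List [E var]] , [E var]] , [E lit]] , [E var]]

4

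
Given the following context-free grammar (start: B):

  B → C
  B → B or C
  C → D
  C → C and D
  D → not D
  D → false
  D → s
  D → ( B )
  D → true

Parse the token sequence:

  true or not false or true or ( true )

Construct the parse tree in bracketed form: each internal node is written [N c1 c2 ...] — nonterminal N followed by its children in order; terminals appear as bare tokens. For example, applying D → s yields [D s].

[B [B [B [B [C [D true]]] or [C [D not [D false]]]] or [C [D true]]] or [C [D ( [B [C [D true]]] )]]]

B
B or C
B or C or C
B or C or C or C
C or C or C or C
D or C or C or C
true or C or C or C
true or D or C or C
true or not D or C or C
true or not false or C or C
true or not false or D or C
true or not false or true or C
true or not false or true or D
true or not false or true or ( B )
true or not false or true or ( C )
true or not false or true or ( D )
true or not false or true or ( true )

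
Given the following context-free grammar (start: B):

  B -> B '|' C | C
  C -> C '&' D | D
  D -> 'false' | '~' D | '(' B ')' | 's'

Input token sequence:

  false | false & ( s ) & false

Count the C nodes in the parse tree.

[B [B [C [D false]]] | [C [C [C [D false]] & [D ( [B [C [D s]]] )]] & [D false]]]

5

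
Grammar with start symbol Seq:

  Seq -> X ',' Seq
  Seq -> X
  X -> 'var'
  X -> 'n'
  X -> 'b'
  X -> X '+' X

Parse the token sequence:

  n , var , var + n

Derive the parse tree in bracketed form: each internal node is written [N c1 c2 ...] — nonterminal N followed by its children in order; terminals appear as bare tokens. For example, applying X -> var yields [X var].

Seq
X , Seq
n , Seq
n , X , Seq
n , var , Seq
n , var , X
n , var , X + X
n , var , var + X
n , var , var + n

[Seq [X n] , [Seq [X var] , [Seq [X [X var] + [X n]]]]]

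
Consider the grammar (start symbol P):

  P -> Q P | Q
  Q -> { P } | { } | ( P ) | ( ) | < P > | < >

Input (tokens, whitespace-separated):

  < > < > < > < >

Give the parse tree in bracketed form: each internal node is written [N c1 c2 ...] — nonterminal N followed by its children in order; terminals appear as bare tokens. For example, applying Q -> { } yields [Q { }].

P
Q P
< > P
< > Q P
< > < > P
< > < > Q P
< > < > < > P
< > < > < > Q
< > < > < > < >

[P [Q < >] [P [Q < >] [P [Q < >] [P [Q < >]]]]]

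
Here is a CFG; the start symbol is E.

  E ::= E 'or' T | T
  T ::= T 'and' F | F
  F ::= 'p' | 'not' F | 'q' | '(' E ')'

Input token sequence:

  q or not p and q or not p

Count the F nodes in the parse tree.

6

[E [E [E [T [F q]]] or [T [T [F not [F p]]] and [F q]]] or [T [F not [F p]]]]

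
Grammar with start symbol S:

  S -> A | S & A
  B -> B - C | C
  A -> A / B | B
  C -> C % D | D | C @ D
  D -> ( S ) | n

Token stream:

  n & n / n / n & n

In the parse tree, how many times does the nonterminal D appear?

5

[S [S [S [A [B [C [D n]]]]] & [A [A [A [B [C [D n]]]] / [B [C [D n]]]] / [B [C [D n]]]]] & [A [B [C [D n]]]]]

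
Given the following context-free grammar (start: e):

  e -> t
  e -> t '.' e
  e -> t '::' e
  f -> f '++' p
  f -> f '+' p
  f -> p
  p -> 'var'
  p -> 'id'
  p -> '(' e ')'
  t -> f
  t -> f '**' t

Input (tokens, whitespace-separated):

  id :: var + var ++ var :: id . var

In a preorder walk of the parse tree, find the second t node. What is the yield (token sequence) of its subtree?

var + var ++ var

[e [t [f [p id]]] :: [e [t [f [f [f [p var]] + [p var]] ++ [p var]]] :: [e [t [f [p id]]] . [e [t [f [p var]]]]]]]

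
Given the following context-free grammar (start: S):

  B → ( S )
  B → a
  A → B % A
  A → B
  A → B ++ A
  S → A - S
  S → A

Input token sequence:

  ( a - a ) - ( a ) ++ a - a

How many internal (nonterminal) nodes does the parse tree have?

[S [A [B ( [S [A [B a]] - [S [A [B a]]]] )]] - [S [A [B ( [S [A [B a]]] )] ++ [A [B a]]] - [S [A [B a]]]]]

20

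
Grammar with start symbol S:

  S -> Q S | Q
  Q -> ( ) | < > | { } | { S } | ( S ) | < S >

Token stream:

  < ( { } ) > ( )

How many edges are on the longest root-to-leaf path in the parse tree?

[S [Q < [S [Q ( [S [Q { }]] )]] >] [S [Q ( )]]]

6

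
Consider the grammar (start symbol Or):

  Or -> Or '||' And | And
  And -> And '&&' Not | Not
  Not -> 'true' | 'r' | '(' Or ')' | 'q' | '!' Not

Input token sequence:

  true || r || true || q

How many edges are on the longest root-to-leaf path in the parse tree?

6

[Or [Or [Or [Or [And [Not true]]] || [And [Not r]]] || [And [Not true]]] || [And [Not q]]]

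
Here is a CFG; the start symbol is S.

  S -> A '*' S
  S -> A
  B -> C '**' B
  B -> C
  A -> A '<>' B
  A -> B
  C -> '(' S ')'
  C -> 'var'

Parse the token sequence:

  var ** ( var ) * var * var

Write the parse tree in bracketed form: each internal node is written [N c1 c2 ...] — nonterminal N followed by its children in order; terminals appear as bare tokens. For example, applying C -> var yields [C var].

S
A * S
B * S
C ** B * S
var ** B * S
var ** C * S
var ** ( S ) * S
var ** ( A ) * S
var ** ( B ) * S
var ** ( C ) * S
var ** ( var ) * S
var ** ( var ) * A * S
var ** ( var ) * B * S
var ** ( var ) * C * S
var ** ( var ) * var * S
var ** ( var ) * var * A
var ** ( var ) * var * B
var ** ( var ) * var * C
var ** ( var ) * var * var

[S [A [B [C var] ** [B [C ( [S [A [B [C var]]]] )]]]] * [S [A [B [C var]]] * [S [A [B [C var]]]]]]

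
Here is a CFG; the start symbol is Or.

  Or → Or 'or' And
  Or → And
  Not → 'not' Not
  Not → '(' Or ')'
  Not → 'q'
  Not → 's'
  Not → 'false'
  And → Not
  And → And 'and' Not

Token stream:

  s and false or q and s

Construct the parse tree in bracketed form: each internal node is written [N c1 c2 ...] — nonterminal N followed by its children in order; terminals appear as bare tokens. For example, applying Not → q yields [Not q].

[Or [Or [And [And [Not s]] and [Not false]]] or [And [And [Not q]] and [Not s]]]

Or
Or or And
And or And
And and Not or And
Not and Not or And
s and Not or And
s and false or And
s and false or And and Not
s and false or Not and Not
s and false or q and Not
s and false or q and s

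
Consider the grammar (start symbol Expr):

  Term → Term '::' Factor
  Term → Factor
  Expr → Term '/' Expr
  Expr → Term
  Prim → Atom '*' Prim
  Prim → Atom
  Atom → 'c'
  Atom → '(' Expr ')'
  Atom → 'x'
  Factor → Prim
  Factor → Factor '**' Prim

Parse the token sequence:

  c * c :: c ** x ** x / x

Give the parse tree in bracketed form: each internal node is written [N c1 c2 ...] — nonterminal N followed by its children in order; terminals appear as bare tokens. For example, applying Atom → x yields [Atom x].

[Expr [Term [Term [Factor [Prim [Atom c] * [Prim [Atom c]]]]] :: [Factor [Factor [Factor [Prim [Atom c]]] ** [Prim [Atom x]]] ** [Prim [Atom x]]]] / [Expr [Term [Factor [Prim [Atom x]]]]]]

Expr
Term / Expr
Term :: Factor / Expr
Factor :: Factor / Expr
Prim :: Factor / Expr
Atom * Prim :: Factor / Expr
c * Prim :: Factor / Expr
c * Atom :: Factor / Expr
c * c :: Factor / Expr
c * c :: Factor ** Prim / Expr
c * c :: Factor ** Prim ** Prim / Expr
c * c :: Prim ** Prim ** Prim / Expr
c * c :: Atom ** Prim ** Prim / Expr
c * c :: c ** Prim ** Prim / Expr
c * c :: c ** Atom ** Prim / Expr
c * c :: c ** x ** Prim / Expr
c * c :: c ** x ** Atom / Expr
c * c :: c ** x ** x / Expr
c * c :: c ** x ** x / Term
c * c :: c ** x ** x / Factor
c * c :: c ** x ** x / Prim
c * c :: c ** x ** x / Atom
c * c :: c ** x ** x / x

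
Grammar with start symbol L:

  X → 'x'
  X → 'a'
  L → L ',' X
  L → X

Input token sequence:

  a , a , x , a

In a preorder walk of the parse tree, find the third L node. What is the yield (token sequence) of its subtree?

[L [L [L [L [X a]] , [X a]] , [X x]] , [X a]]

a , a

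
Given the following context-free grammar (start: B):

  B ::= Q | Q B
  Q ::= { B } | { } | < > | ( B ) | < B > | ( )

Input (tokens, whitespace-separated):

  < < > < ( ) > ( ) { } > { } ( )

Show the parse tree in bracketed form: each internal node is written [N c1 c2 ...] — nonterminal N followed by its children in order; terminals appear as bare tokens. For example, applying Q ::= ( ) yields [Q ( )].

[B [Q < [B [Q < >] [B [Q < [B [Q ( )]] >] [B [Q ( )] [B [Q { }]]]]] >] [B [Q { }] [B [Q ( )]]]]

B
Q B
< B > B
< Q B > B
< < > B > B
< < > Q B > B
< < > < B > B > B
< < > < Q > B > B
< < > < ( ) > B > B
< < > < ( ) > Q B > B
< < > < ( ) > ( ) B > B
< < > < ( ) > ( ) Q > B
< < > < ( ) > ( ) { } > B
< < > < ( ) > ( ) { } > Q B
< < > < ( ) > ( ) { } > { } B
< < > < ( ) > ( ) { } > { } Q
< < > < ( ) > ( ) { } > { } ( )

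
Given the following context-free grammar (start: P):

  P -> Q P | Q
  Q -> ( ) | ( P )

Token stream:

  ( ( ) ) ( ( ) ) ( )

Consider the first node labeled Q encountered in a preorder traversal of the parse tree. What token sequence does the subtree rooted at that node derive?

[P [Q ( [P [Q ( )]] )] [P [Q ( [P [Q ( )]] )] [P [Q ( )]]]]

( ( ) )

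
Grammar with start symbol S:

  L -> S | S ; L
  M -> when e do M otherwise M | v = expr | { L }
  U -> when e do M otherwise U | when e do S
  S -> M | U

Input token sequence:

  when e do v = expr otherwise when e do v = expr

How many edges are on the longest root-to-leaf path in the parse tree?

5

[S [U when e do [M v = expr] otherwise [U when e do [S [M v = expr]]]]]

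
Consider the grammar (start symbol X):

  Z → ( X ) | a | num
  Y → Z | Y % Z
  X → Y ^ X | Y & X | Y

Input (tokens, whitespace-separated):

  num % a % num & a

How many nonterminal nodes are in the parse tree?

[X [Y [Y [Y [Z num]] % [Z a]] % [Z num]] & [X [Y [Z a]]]]

10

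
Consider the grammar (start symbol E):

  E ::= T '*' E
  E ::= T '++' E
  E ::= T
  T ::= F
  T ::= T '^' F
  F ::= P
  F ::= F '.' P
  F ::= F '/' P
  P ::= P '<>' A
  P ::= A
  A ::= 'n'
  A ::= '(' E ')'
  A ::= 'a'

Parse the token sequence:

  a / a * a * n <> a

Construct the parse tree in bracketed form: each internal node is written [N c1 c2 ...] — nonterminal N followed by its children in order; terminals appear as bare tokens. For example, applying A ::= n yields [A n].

E
T * E
F * E
F / P * E
P / P * E
A / P * E
a / P * E
a / A * E
a / a * E
a / a * T * E
a / a * F * E
a / a * P * E
a / a * A * E
a / a * a * E
a / a * a * T
a / a * a * F
a / a * a * P
a / a * a * P <> A
a / a * a * A <> A
a / a * a * n <> A
a / a * a * n <> a

[E [T [F [F [P [A a]]] / [P [A a]]]] * [E [T [F [P [A a]]]] * [E [T [F [P [P [A n]] <> [A a]]]]]]]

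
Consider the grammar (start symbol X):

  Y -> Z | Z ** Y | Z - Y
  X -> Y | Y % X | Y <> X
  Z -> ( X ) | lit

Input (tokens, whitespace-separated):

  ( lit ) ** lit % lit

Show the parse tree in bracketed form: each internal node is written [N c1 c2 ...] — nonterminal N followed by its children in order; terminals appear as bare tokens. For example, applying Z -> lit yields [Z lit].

X
Y % X
Z ** Y % X
( X ) ** Y % X
( Y ) ** Y % X
( Z ) ** Y % X
( lit ) ** Y % X
( lit ) ** Z % X
( lit ) ** lit % X
( lit ) ** lit % Y
( lit ) ** lit % Z
( lit ) ** lit % lit

[X [Y [Z ( [X [Y [Z lit]]] )] ** [Y [Z lit]]] % [X [Y [Z lit]]]]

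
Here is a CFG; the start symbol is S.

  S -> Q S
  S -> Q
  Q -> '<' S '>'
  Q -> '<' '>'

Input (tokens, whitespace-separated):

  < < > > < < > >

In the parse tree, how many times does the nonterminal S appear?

4

[S [Q < [S [Q < >]] >] [S [Q < [S [Q < >]] >]]]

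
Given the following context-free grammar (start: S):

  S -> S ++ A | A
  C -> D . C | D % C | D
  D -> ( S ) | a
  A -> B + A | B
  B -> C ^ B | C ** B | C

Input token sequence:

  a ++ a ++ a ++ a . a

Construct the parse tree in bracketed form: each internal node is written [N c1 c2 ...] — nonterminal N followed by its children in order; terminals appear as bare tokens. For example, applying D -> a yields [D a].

S
S ++ A
S ++ A ++ A
S ++ A ++ A ++ A
A ++ A ++ A ++ A
B ++ A ++ A ++ A
C ++ A ++ A ++ A
D ++ A ++ A ++ A
a ++ A ++ A ++ A
a ++ B ++ A ++ A
a ++ C ++ A ++ A
a ++ D ++ A ++ A
a ++ a ++ A ++ A
a ++ a ++ B ++ A
a ++ a ++ C ++ A
a ++ a ++ D ++ A
a ++ a ++ a ++ A
a ++ a ++ a ++ B
a ++ a ++ a ++ C
a ++ a ++ a ++ D . C
a ++ a ++ a ++ a . C
a ++ a ++ a ++ a . D
a ++ a ++ a ++ a . a

[S [S [S [S [A [B [C [D a]]]]] ++ [A [B [C [D a]]]]] ++ [A [B [C [D a]]]]] ++ [A [B [C [D a] . [C [D a]]]]]]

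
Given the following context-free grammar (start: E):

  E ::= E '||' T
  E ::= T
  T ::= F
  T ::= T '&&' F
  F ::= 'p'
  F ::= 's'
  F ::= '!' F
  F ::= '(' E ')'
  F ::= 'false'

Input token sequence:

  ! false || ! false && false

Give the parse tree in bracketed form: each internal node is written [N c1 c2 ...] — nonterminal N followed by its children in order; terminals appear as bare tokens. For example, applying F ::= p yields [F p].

[E [E [T [F ! [F false]]]] || [T [T [F ! [F false]]] && [F false]]]

E
E || T
T || T
F || T
! F || T
! false || T
! false || T && F
! false || F && F
! false || ! F && F
! false || ! false && F
! false || ! false && false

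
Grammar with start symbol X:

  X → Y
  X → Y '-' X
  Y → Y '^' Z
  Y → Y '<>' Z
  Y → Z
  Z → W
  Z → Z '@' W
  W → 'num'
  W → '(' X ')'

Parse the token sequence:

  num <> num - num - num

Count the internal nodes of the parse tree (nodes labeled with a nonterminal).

15

[X [Y [Y [Z [W num]]] <> [Z [W num]]] - [X [Y [Z [W num]]] - [X [Y [Z [W num]]]]]]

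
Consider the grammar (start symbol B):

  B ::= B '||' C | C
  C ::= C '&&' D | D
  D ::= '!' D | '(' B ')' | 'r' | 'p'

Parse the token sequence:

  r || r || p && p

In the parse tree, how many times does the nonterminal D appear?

[B [B [B [C [D r]]] || [C [D r]]] || [C [C [D p]] && [D p]]]

4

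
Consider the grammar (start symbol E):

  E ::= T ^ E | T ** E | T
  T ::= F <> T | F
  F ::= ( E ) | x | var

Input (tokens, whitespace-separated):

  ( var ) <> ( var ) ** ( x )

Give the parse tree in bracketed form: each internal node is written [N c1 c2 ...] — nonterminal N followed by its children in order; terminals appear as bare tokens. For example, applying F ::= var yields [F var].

E
T ** E
F <> T ** E
( E ) <> T ** E
( T ) <> T ** E
( F ) <> T ** E
( var ) <> T ** E
( var ) <> F ** E
( var ) <> ( E ) ** E
( var ) <> ( T ) ** E
( var ) <> ( F ) ** E
( var ) <> ( var ) ** E
( var ) <> ( var ) ** T
( var ) <> ( var ) ** F
( var ) <> ( var ) ** ( E )
( var ) <> ( var ) ** ( T )
( var ) <> ( var ) ** ( F )
( var ) <> ( var ) ** ( x )

[E [T [F ( [E [T [F var]]] )] <> [T [F ( [E [T [F var]]] )]]] ** [E [T [F ( [E [T [F x]]] )]]]]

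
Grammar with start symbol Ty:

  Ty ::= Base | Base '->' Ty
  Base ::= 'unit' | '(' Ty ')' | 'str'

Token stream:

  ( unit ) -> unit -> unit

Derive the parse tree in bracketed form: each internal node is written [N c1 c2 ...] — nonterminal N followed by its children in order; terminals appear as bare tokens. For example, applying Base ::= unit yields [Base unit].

[Ty [Base ( [Ty [Base unit]] )] -> [Ty [Base unit] -> [Ty [Base unit]]]]

Ty
Base -> Ty
( Ty ) -> Ty
( Base ) -> Ty
( unit ) -> Ty
( unit ) -> Base -> Ty
( unit ) -> unit -> Ty
( unit ) -> unit -> Base
( unit ) -> unit -> unit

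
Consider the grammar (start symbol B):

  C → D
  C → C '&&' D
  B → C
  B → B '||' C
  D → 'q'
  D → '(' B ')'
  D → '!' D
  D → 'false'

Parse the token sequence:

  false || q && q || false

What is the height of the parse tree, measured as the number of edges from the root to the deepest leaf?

5

[B [B [B [C [D false]]] || [C [C [D q]] && [D q]]] || [C [D false]]]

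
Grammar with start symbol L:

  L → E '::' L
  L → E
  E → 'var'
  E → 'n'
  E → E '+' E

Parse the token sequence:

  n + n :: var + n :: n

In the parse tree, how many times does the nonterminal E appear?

7

[L [E [E n] + [E n]] :: [L [E [E var] + [E n]] :: [L [E n]]]]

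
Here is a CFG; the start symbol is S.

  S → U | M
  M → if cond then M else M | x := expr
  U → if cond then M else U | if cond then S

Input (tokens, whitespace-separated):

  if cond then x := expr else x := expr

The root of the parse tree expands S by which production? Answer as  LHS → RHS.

[S [M if cond then [M x := expr] else [M x := expr]]]

S → M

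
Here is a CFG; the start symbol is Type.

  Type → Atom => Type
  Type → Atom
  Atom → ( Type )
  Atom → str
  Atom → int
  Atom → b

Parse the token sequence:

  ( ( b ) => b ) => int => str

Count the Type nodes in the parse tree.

[Type [Atom ( [Type [Atom ( [Type [Atom b]] )] => [Type [Atom b]]] )] => [Type [Atom int] => [Type [Atom str]]]]

6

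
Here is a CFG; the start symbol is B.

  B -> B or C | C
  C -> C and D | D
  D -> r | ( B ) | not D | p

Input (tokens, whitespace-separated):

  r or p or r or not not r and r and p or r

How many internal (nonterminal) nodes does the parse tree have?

[B [B [B [B [B [C [D r]]] or [C [D p]]] or [C [D r]]] or [C [C [C [D not [D not [D r]]]] and [D r]] and [D p]]] or [C [D r]]]

21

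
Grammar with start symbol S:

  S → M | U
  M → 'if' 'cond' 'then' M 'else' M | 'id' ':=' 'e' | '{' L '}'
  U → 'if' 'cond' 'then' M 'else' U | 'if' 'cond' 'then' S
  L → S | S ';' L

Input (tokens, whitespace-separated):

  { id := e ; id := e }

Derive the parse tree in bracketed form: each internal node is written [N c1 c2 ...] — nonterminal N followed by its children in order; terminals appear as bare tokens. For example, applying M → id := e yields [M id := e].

[S [M { [L [S [M id := e]] ; [L [S [M id := e]]]] }]]

S
M
{ L }
{ S ; L }
{ M ; L }
{ id := e ; L }
{ id := e ; S }
{ id := e ; M }
{ id := e ; id := e }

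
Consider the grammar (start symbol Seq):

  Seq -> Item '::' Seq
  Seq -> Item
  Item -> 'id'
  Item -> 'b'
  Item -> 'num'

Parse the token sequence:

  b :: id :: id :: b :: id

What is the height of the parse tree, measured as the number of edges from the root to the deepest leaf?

[Seq [Item b] :: [Seq [Item id] :: [Seq [Item id] :: [Seq [Item b] :: [Seq [Item id]]]]]]

6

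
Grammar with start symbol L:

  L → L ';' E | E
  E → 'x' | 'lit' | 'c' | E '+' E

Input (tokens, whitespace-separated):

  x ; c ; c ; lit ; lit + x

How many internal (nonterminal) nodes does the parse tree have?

12

[L [L [L [L [L [E x]] ; [E c]] ; [E c]] ; [E lit]] ; [E [E lit] + [E x]]]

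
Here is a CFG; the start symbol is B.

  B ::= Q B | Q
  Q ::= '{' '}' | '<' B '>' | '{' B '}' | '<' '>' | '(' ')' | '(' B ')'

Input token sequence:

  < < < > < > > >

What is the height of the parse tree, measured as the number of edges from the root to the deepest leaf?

7

[B [Q < [B [Q < [B [Q < >] [B [Q < >]]] >]] >]]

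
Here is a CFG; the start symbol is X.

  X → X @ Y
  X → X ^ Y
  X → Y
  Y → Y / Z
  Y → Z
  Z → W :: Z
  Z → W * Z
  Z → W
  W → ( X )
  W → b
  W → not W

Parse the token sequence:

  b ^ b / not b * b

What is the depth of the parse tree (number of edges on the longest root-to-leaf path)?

[X [X [Y [Z [W b]]]] ^ [Y [Y [Z [W b]]] / [Z [W not [W b]] * [Z [W b]]]]]

5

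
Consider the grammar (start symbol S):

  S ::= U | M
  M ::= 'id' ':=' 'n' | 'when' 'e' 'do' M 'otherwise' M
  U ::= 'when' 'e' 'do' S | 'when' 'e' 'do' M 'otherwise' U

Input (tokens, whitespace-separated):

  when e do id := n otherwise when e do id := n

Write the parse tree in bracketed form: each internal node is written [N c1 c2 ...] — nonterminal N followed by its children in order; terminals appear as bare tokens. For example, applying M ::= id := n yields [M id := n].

S
U
when e do M otherwise U
when e do id := n otherwise U
when e do id := n otherwise when e do S
when e do id := n otherwise when e do M
when e do id := n otherwise when e do id := n

[S [U when e do [M id := n] otherwise [U when e do [S [M id := n]]]]]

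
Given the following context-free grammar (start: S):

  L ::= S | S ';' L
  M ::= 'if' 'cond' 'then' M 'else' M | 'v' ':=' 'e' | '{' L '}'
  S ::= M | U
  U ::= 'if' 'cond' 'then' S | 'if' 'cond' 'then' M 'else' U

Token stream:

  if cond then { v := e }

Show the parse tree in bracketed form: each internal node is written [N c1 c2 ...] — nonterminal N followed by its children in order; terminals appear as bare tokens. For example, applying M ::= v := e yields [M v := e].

[S [U if cond then [S [M { [L [S [M v := e]]] }]]]]

S
U
if cond then S
if cond then M
if cond then { L }
if cond then { S }
if cond then { M }
if cond then { v := e }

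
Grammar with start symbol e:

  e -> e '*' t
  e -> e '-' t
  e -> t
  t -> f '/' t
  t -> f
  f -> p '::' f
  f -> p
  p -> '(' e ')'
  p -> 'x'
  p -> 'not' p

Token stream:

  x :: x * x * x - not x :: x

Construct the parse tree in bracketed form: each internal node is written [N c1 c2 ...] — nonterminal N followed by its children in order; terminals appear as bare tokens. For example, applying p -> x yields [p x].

[e [e [e [e [t [f [p x] :: [f [p x]]]]] * [t [f [p x]]]] * [t [f [p x]]]] - [t [f [p not [p x]] :: [f [p x]]]]]

e
e - t
e * t - t
e * t * t - t
t * t * t - t
f * t * t - t
p :: f * t * t - t
x :: f * t * t - t
x :: p * t * t - t
x :: x * t * t - t
x :: x * f * t - t
x :: x * p * t - t
x :: x * x * t - t
x :: x * x * f - t
x :: x * x * p - t
x :: x * x * x - t
x :: x * x * x - f
x :: x * x * x - p :: f
x :: x * x * x - not p :: f
x :: x * x * x - not x :: f
x :: x * x * x - not x :: p
x :: x * x * x - not x :: x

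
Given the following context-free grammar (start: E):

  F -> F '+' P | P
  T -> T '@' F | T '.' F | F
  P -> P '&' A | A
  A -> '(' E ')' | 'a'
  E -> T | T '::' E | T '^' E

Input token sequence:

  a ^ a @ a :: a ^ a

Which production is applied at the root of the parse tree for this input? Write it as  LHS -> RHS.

[E [T [F [P [A a]]]] ^ [E [T [T [F [P [A a]]]] @ [F [P [A a]]]] :: [E [T [F [P [A a]]]] ^ [E [T [F [P [A a]]]]]]]]

E -> T '^' E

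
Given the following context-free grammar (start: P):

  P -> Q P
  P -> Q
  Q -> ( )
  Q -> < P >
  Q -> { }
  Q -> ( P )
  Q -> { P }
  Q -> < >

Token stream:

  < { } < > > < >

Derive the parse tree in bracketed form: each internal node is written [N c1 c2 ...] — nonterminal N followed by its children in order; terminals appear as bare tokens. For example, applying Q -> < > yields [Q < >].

[P [Q < [P [Q { }] [P [Q < >]]] >] [P [Q < >]]]

P
Q P
< P > P
< Q P > P
< { } P > P
< { } Q > P
< { } < > > P
< { } < > > Q
< { } < > > < >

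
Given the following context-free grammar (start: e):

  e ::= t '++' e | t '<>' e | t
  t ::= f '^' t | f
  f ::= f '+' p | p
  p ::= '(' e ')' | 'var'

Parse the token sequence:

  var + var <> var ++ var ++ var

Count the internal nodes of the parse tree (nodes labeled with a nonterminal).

18

[e [t [f [f [p var]] + [p var]]] <> [e [t [f [p var]]] ++ [e [t [f [p var]]] ++ [e [t [f [p var]]]]]]]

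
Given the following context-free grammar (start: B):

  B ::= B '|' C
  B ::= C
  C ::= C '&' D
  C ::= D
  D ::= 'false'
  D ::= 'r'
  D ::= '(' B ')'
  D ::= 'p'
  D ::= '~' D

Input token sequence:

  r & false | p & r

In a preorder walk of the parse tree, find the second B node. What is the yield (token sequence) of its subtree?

[B [B [C [C [D r]] & [D false]]] | [C [C [D p]] & [D r]]]

r & false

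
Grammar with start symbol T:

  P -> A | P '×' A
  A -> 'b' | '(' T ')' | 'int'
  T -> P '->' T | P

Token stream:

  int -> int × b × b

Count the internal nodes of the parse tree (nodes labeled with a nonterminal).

[T [P [A int]] -> [T [P [P [P [A int]] × [A b]] × [A b]]]]

10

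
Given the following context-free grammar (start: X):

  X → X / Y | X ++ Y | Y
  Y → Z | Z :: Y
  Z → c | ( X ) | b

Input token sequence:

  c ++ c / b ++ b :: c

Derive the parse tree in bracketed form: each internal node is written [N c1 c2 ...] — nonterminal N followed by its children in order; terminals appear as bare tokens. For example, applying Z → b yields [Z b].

[X [X [X [X [Y [Z c]]] ++ [Y [Z c]]] / [Y [Z b]]] ++ [Y [Z b] :: [Y [Z c]]]]

X
X ++ Y
X / Y ++ Y
X ++ Y / Y ++ Y
Y ++ Y / Y ++ Y
Z ++ Y / Y ++ Y
c ++ Y / Y ++ Y
c ++ Z / Y ++ Y
c ++ c / Y ++ Y
c ++ c / Z ++ Y
c ++ c / b ++ Y
c ++ c / b ++ Z :: Y
c ++ c / b ++ b :: Y
c ++ c / b ++ b :: Z
c ++ c / b ++ b :: c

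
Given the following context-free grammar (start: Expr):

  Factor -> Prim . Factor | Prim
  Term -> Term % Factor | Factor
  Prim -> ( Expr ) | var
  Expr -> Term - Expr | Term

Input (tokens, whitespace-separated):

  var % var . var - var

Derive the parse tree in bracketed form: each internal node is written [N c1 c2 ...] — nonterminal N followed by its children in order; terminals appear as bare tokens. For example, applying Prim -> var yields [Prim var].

[Expr [Term [Term [Factor [Prim var]]] % [Factor [Prim var] . [Factor [Prim var]]]] - [Expr [Term [Factor [Prim var]]]]]

Expr
Term - Expr
Term % Factor - Expr
Factor % Factor - Expr
Prim % Factor - Expr
var % Factor - Expr
var % Prim . Factor - Expr
var % var . Factor - Expr
var % var . Prim - Expr
var % var . var - Expr
var % var . var - Term
var % var . var - Factor
var % var . var - Prim
var % var . var - var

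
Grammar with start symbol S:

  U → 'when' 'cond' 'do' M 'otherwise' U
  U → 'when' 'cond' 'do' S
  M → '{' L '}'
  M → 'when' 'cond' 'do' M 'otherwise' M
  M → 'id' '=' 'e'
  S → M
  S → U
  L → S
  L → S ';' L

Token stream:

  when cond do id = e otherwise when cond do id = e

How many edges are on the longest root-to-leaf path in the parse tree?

5

[S [U when cond do [M id = e] otherwise [U when cond do [S [M id = e]]]]]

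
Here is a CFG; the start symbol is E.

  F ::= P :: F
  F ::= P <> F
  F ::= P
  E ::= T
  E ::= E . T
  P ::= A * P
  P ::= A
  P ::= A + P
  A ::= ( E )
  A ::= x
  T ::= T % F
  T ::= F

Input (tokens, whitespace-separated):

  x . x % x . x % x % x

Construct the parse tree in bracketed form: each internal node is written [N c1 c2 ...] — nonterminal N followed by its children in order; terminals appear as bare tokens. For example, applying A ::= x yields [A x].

[E [E [E [T [F [P [A x]]]]] . [T [T [F [P [A x]]]] % [F [P [A x]]]]] . [T [T [T [F [P [A x]]]] % [F [P [A x]]]] % [F [P [A x]]]]]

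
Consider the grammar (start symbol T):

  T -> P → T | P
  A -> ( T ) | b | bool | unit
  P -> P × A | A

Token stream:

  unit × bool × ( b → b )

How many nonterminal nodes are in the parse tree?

13

[T [P [P [P [A unit]] × [A bool]] × [A ( [T [P [A b]] → [T [P [A b]]]] )]]]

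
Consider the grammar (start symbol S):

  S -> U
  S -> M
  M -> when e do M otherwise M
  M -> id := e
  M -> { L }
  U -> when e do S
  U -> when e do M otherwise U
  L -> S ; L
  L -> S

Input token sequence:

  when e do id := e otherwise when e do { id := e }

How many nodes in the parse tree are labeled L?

1

[S [U when e do [M id := e] otherwise [U when e do [S [M { [L [S [M id := e]]] }]]]]]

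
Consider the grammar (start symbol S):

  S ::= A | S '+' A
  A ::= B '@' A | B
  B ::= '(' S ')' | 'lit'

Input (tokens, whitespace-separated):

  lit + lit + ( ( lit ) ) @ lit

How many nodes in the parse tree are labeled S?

[S [S [S [A [B lit]]] + [A [B lit]]] + [A [B ( [S [A [B ( [S [A [B lit]]] )]]] )] @ [A [B lit]]]]

5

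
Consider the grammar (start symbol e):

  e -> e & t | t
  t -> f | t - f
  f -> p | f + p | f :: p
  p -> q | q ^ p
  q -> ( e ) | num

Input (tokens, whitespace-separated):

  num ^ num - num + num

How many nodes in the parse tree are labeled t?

2

[e [t [t [f [p [q num] ^ [p [q num]]]]] - [f [f [p [q num]]] + [p [q num]]]]]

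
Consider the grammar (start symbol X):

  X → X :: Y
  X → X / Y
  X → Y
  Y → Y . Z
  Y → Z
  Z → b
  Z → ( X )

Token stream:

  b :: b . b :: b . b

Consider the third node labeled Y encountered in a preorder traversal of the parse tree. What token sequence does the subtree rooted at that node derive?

[X [X [X [Y [Z b]]] :: [Y [Y [Z b]] . [Z b]]] :: [Y [Y [Z b]] . [Z b]]]

b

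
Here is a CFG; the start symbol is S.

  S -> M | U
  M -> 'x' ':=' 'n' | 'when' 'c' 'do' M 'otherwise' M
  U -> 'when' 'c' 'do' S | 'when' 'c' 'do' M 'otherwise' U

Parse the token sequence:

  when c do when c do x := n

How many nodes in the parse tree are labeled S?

[S [U when c do [S [U when c do [S [M x := n]]]]]]

3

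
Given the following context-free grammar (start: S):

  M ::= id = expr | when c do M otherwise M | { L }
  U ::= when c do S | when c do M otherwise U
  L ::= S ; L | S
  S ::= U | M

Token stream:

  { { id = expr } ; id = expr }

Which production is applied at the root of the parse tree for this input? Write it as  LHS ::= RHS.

[S [M { [L [S [M { [L [S [M id = expr]]] }]] ; [L [S [M id = expr]]]] }]]

S ::= M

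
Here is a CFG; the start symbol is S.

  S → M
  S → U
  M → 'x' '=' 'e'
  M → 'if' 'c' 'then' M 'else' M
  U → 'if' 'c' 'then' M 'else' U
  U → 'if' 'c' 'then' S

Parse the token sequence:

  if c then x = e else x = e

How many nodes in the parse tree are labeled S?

1

[S [M if c then [M x = e] else [M x = e]]]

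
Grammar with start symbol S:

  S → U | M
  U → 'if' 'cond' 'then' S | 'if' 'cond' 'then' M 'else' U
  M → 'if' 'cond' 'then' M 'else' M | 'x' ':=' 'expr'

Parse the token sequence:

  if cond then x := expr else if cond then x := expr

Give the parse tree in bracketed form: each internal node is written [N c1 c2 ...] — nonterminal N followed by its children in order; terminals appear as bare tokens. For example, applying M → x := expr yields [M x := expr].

[S [U if cond then [M x := expr] else [U if cond then [S [M x := expr]]]]]

S
U
if cond then M else U
if cond then x := expr else U
if cond then x := expr else if cond then S
if cond then x := expr else if cond then M
if cond then x := expr else if cond then x := expr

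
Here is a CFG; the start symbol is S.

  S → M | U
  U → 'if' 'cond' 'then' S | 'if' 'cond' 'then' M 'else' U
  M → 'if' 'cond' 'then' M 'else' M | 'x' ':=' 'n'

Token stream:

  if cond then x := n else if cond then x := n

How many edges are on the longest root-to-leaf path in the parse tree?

[S [U if cond then [M x := n] else [U if cond then [S [M x := n]]]]]

5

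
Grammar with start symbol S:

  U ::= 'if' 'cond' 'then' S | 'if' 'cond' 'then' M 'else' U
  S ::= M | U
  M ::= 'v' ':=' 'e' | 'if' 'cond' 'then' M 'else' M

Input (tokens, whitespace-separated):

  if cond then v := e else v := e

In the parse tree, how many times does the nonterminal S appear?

[S [M if cond then [M v := e] else [M v := e]]]

1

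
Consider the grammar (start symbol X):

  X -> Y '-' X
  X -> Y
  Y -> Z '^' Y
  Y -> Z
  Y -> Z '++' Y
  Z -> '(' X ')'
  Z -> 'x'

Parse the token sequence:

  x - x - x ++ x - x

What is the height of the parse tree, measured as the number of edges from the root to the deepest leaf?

6

[X [Y [Z x]] - [X [Y [Z x]] - [X [Y [Z x] ++ [Y [Z x]]] - [X [Y [Z x]]]]]]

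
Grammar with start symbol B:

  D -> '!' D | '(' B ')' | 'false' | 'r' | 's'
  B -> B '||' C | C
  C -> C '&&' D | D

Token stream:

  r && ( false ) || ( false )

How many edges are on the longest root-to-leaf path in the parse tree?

[B [B [C [C [D r]] && [D ( [B [C [D false]]] )]]] || [C [D ( [B [C [D false]]] )]]]

7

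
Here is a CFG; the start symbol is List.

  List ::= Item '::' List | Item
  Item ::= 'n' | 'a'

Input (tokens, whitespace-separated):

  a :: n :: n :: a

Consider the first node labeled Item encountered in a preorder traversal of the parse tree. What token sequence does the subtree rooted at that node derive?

a

[List [Item a] :: [List [Item n] :: [List [Item n] :: [List [Item a]]]]]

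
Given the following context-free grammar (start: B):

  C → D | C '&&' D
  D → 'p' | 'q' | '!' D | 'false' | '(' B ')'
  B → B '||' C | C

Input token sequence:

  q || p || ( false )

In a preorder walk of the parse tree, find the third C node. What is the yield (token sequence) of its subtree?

( false )

[B [B [B [C [D q]]] || [C [D p]]] || [C [D ( [B [C [D false]]] )]]]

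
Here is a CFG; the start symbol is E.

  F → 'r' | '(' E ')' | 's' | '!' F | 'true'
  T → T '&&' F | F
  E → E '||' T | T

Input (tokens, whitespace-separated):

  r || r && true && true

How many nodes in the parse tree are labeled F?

4

[E [E [T [F r]]] || [T [T [T [F r]] && [F true]] && [F true]]]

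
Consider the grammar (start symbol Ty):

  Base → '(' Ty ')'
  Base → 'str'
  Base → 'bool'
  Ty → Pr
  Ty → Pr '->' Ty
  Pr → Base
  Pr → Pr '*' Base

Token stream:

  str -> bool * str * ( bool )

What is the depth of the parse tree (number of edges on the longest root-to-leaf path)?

[Ty [Pr [Base str]] -> [Ty [Pr [Pr [Pr [Base bool]] * [Base str]] * [Base ( [Ty [Pr [Base bool]]] )]]]]

7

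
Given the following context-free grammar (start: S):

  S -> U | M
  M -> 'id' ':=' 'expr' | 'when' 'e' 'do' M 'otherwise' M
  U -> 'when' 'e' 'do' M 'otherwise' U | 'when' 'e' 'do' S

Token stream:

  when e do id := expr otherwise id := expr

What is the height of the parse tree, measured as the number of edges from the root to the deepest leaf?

[S [M when e do [M id := expr] otherwise [M id := expr]]]

3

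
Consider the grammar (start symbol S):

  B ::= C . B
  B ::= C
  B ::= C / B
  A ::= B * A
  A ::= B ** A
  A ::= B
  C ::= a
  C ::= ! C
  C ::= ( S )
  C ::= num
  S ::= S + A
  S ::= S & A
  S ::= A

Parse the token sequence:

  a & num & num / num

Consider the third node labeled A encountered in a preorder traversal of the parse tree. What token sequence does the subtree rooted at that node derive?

[S [S [S [A [B [C a]]]] & [A [B [C num]]]] & [A [B [C num] / [B [C num]]]]]

num / num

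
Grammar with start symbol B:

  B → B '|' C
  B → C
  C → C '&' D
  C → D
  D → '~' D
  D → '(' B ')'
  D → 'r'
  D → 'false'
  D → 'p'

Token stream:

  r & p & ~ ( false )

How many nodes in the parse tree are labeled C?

[B [C [C [C [D r]] & [D p]] & [D ~ [D ( [B [C [D false]]] )]]]]

4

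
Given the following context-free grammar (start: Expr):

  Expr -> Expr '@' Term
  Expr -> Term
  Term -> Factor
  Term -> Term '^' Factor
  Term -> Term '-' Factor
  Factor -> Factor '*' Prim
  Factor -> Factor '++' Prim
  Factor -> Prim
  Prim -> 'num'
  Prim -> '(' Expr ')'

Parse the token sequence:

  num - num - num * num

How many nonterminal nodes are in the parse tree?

12

[Expr [Term [Term [Term [Factor [Prim num]]] - [Factor [Prim num]]] - [Factor [Factor [Prim num]] * [Prim num]]]]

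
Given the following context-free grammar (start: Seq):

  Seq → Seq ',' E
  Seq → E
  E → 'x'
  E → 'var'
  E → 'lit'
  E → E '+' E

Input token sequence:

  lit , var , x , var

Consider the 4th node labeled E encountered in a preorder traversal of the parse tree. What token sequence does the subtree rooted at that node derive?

[Seq [Seq [Seq [Seq [E lit]] , [E var]] , [E x]] , [E var]]

var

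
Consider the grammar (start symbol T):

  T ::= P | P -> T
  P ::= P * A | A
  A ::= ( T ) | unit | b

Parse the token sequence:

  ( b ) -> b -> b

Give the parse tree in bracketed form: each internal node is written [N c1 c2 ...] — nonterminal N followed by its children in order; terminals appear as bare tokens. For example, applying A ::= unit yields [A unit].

T
P -> T
A -> T
( T ) -> T
( P ) -> T
( A ) -> T
( b ) -> T
( b ) -> P -> T
( b ) -> A -> T
( b ) -> b -> T
( b ) -> b -> P
( b ) -> b -> A
( b ) -> b -> b

[T [P [A ( [T [P [A b]]] )]] -> [T [P [A b]] -> [T [P [A b]]]]]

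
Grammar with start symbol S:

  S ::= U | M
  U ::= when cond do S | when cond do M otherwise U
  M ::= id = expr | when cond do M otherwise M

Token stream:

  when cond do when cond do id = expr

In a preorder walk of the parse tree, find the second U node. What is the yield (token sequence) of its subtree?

when cond do id = expr

[S [U when cond do [S [U when cond do [S [M id = expr]]]]]]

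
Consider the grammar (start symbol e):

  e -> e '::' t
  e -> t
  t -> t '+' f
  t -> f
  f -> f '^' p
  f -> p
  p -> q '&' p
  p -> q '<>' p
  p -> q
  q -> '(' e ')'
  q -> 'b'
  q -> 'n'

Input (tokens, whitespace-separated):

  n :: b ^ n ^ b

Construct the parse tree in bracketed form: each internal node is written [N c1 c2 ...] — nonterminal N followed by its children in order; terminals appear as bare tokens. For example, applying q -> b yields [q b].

e
e :: t
t :: t
f :: t
p :: t
q :: t
n :: t
n :: f
n :: f ^ p
n :: f ^ p ^ p
n :: p ^ p ^ p
n :: q ^ p ^ p
n :: b ^ p ^ p
n :: b ^ q ^ p
n :: b ^ n ^ p
n :: b ^ n ^ q
n :: b ^ n ^ b

[e [e [t [f [p [q n]]]]] :: [t [f [f [f [p [q b]]] ^ [p [q n]]] ^ [p [q b]]]]]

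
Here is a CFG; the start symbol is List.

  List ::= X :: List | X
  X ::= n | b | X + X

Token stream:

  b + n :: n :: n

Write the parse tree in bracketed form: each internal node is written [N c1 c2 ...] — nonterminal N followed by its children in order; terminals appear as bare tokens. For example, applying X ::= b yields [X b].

[List [X [X b] + [X n]] :: [List [X n] :: [List [X n]]]]

List
X :: List
X + X :: List
b + X :: List
b + n :: List
b + n :: X :: List
b + n :: n :: List
b + n :: n :: X
b + n :: n :: n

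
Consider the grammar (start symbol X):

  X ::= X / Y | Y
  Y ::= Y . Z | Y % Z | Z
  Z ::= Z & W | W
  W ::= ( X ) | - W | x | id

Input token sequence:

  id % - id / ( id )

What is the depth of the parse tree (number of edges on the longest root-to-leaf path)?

[X [X [Y [Y [Z [W id]]] % [Z [W - [W id]]]]] / [Y [Z [W ( [X [Y [Z [W id]]]] )]]]]

8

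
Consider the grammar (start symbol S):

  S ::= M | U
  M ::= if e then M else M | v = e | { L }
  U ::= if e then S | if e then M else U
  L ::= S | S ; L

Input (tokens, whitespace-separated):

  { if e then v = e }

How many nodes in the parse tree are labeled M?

[S [M { [L [S [U if e then [S [M v = e]]]]] }]]

2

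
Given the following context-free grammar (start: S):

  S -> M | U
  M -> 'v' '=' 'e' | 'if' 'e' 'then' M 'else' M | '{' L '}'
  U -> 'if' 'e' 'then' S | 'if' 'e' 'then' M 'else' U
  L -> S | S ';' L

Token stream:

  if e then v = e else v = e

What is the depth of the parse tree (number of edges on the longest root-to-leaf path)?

[S [M if e then [M v = e] else [M v = e]]]

3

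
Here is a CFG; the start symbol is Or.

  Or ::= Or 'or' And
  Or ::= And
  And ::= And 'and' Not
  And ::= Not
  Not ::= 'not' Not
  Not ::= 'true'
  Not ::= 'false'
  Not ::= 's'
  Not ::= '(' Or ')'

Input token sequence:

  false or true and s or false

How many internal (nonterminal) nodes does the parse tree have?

11

[Or [Or [Or [And [Not false]]] or [And [And [Not true]] and [Not s]]] or [And [Not false]]]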